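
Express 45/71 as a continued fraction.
[0; 1, 1, 1, 2, 1, 2, 2]

Euclidean algorithm steps:
45 = 0 × 71 + 45
71 = 1 × 45 + 26
45 = 1 × 26 + 19
26 = 1 × 19 + 7
19 = 2 × 7 + 5
7 = 1 × 5 + 2
5 = 2 × 2 + 1
2 = 2 × 1 + 0
Continued fraction: [0; 1, 1, 1, 2, 1, 2, 2]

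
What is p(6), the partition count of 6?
11

p(n) counts ways to write n as a sum of positive integers (order ignored).
Examples: 6; 5 + 1; 4 + 2; 4 + 1 + 1; 3 + 3; ... (11 total)
p(6) = 11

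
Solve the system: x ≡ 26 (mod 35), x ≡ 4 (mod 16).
516

Using Chinese Remainder Theorem:
M = 35 × 16 = 560
M1 = 16, M2 = 35
y1 = 16^(-1) mod 35 = 11
y2 = 35^(-1) mod 16 = 11
x = (26×16×11 + 4×35×11) mod 560 = 516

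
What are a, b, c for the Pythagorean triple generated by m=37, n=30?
(469, 2220, 2269)

Euclid's formula: a = m² - n², b = 2mn, c = m² + n²
m = 37, n = 30
a = 37² - 30² = 1369 - 900 = 469
b = 2 × 37 × 30 = 2220
c = 37² + 30² = 1369 + 900 = 2269
Verification: 469² + 2220² = 219961 + 4928400 = 5148361 = 2269² ✓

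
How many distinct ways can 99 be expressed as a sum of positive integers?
169229875

p(n) counts ways to write n as a sum of positive integers (order ignored).
Euler's pentagonal recurrence: p(k) = p(k-1) + p(k-2) - p(k-5) - p(k-7) + p(k-12) + p(k-15) - ... (offsets j(3j∓1)/2, signs ++--, p(0)=1, p(<0)=0).
DP table for k = 0..98: p(0)=1, p(1)=1, p(2)=2, p(3)=3, p(4)=5, p(5)=7, p(6)=11, p(7)=15, p(8)=22, p(9)=30, p(10)=42, p(11)=56, p(12)=77, p(13)=101, p(14)=135, p(15)=176, p(16)=231, p(17)=297, p(18)=385, p(19)=490, p(20)=627, p(21)=792, p(22)=1002, p(23)=1255, p(24)=1575, p(25)=1958, p(26)=2436, p(27)=3010, p(28)=3718, p(29)=4565, p(30)=5604, p(31)=6842, p(32)=8349, p(33)=10143, p(34)=12310, p(35)=14883, p(36)=17977, p(37)=21637, p(38)=26015, p(39)=31185, p(40)=37338, p(41)=44583, p(42)=53174, p(43)=63261, p(44)=75175, p(45)=89134, p(46)=105558, p(47)=124754, p(48)=147273, p(49)=173525, p(50)=204226, p(51)=239943, p(52)=281589, p(53)=329931, p(54)=386155, p(55)=451276, p(56)=526823, p(57)=614154, p(58)=715220, p(59)=831820, p(60)=966467, p(61)=1121505, p(62)=1300156, p(63)=1505499, p(64)=1741630, p(65)=2012558, p(66)=2323520, p(67)=2679689, p(68)=3087735, p(69)=3554345, p(70)=4087968, p(71)=4697205, p(72)=5392783, p(73)=6185689, p(74)=7089500, p(75)=8118264, p(76)=9289091, p(77)=10619863, p(78)=12132164, p(79)=13848650, p(80)=15796476, p(81)=18004327, p(82)=20506255, p(83)=23338469, p(84)=26543660, p(85)=30167357, p(86)=34262962, p(87)=38887673, p(88)=44108109, p(89)=49995925, p(90)=56634173, p(91)=64112359, p(92)=72533807, p(93)=82010177, p(94)=92669720, p(95)=104651419, p(96)=118114304, p(97)=133230930, p(98)=150198136.
Final step: p(99) = p(98) + p(97) - p(94) - p(92) + p(87) + p(84) - p(77) - p(73) + p(64) + p(59) - p(48) - p(42) + p(29) + p(22) - p(7)
= 150198136 + 133230930 - 92669720 - 72533807 + 38887673 + 26543660 - 10619863 - 6185689 + 1741630 + 831820 - 147273 - 53174 + 4565 + 1002 - 15
= 169229875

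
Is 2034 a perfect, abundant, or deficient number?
abundant

Proper divisors of 2034: sum = 1 + 2 + 3 + 6 + 9 + 18 + 113 + 226 + 339 + 678 + 1017 = 2412
Since 2412 > 2034, 2034 is abundant.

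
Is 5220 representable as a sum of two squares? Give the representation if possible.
6² + 72² (a=6, b=72)

Factorization: 5220 = 2^2 × 3^2 × 5 × 29
By Fermat: n is sum of two squares iff every prime p ≡ 3 (mod 4) appears to even power.
All primes ≡ 3 (mod 4) appear to even power.
Search a = 0, 1, 2, … for 5220 - a² a perfect square: first hit at a = 6: 5220 - 36 = 5184 = 72².
5220 = 6² + 72² = 36 + 5184 ✓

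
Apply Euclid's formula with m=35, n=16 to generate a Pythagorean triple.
(969, 1120, 1481)

Euclid's formula: a = m² - n², b = 2mn, c = m² + n²
m = 35, n = 16
a = 35² - 16² = 1225 - 256 = 969
b = 2 × 35 × 16 = 1120
c = 35² + 16² = 1225 + 256 = 1481
Verification: 969² + 1120² = 938961 + 1254400 = 2193361 = 1481² ✓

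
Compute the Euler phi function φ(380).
144

380 = 2^2 × 5 × 19
φ(n) = n × ∏(1 - 1/p) for each prime p dividing n
φ(380) = 380 × (1 - 1/2) × (1 - 1/5) × (1 - 1/19) = 144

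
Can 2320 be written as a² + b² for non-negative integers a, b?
4² + 48² (a=4, b=48)

Factorization: 2320 = 2^4 × 5 × 29
By Fermat: n is sum of two squares iff every prime p ≡ 3 (mod 4) appears to even power.
All primes ≡ 3 (mod 4) appear to even power.
Search a = 0, 1, 2, … for 2320 - a² a perfect square: first hit at a = 4: 2320 - 16 = 2304 = 48².
2320 = 4² + 48² = 16 + 2304 ✓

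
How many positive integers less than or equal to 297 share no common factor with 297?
180

297 = 3^3 × 11
φ(n) = n × ∏(1 - 1/p) for each prime p dividing n
φ(297) = 297 × (1 - 1/3) × (1 - 1/11) = 180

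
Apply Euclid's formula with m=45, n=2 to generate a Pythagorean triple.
(2021, 180, 2029)

Euclid's formula: a = m² - n², b = 2mn, c = m² + n²
m = 45, n = 2
a = 45² - 2² = 2025 - 4 = 2021
b = 2 × 45 × 2 = 180
c = 45² + 2² = 2025 + 4 = 2029
Verification: 2021² + 180² = 4084441 + 32400 = 4116841 = 2029² ✓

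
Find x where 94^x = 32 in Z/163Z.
151

Baby-step giant-step with step n = ⌈√163⌉ = 13.
Baby steps 94^j mod 163 (j:value) for j=0..12: 0:1, 1:94, 2:34, 3:99, 4:15, 5:106, 6:21, 7:18, 8:62, 9:123, 10:152, 11:107, 12:115.
Giant-step multiplier: 94^(-13) ≡ 94^(162-13) = 94^149 ≡ 116 (mod 163).
Giant steps γ_i = 32·116^i mod 163: γ_0=32, γ_1=126, γ_2=109, γ_3=93, γ_4=30, γ_5=57, γ_6=92, γ_7=77, γ_8=130, γ_9=84, γ_10=127, γ_11=62 (in table at j=8).
x = i·n + j = 11·13 + 8 = 151.
Check: 94^151 ≡ 32 (mod 163).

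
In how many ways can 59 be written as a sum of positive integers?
831820

p(n) counts ways to write n as a sum of positive integers (order ignored).
Euler's pentagonal recurrence: p(k) = p(k-1) + p(k-2) - p(k-5) - p(k-7) + p(k-12) + p(k-15) - ... (offsets j(3j∓1)/2, signs ++--, p(0)=1, p(<0)=0).
DP table for k = 0..58: p(0)=1, p(1)=1, p(2)=2, p(3)=3, p(4)=5, p(5)=7, p(6)=11, p(7)=15, p(8)=22, p(9)=30, p(10)=42, p(11)=56, p(12)=77, p(13)=101, p(14)=135, p(15)=176, p(16)=231, p(17)=297, p(18)=385, p(19)=490, p(20)=627, p(21)=792, p(22)=1002, p(23)=1255, p(24)=1575, p(25)=1958, p(26)=2436, p(27)=3010, p(28)=3718, p(29)=4565, p(30)=5604, p(31)=6842, p(32)=8349, p(33)=10143, p(34)=12310, p(35)=14883, p(36)=17977, p(37)=21637, p(38)=26015, p(39)=31185, p(40)=37338, p(41)=44583, p(42)=53174, p(43)=63261, p(44)=75175, p(45)=89134, p(46)=105558, p(47)=124754, p(48)=147273, p(49)=173525, p(50)=204226, p(51)=239943, p(52)=281589, p(53)=329931, p(54)=386155, p(55)=451276, p(56)=526823, p(57)=614154, p(58)=715220.
Final step: p(59) = p(58) + p(57) - p(54) - p(52) + p(47) + p(44) - p(37) - p(33) + p(24) + p(19) - p(8) - p(2)
= 715220 + 614154 - 386155 - 281589 + 124754 + 75175 - 21637 - 10143 + 1575 + 490 - 22 - 2
= 831820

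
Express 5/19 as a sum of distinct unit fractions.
1/4 + 1/76

Greedy algorithm:
5/19: ceiling(19/5) = 4, use 1/4
1/76: ceiling(76/1) = 76, use 1/76
Result: 5/19 = 1/4 + 1/76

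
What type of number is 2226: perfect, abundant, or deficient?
abundant

Proper divisors of 2226: sum = 1 + 2 + 3 + 6 + 7 + 14 + 21 + 42 + 53 + 106 + 159 + 318 + 371 + 742 + 1113 = 2958
Since 2958 > 2226, 2226 is abundant.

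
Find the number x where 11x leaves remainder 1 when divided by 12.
11

gcd(11, 12) = 1, so the inverse exists.
Extended Euclidean algorithm on (12, 11):
12 = 1 × 11 + 1  ⟹  1 = (1)·12 + (-1)·11
So (-1)·11 ≡ 1 (mod 12), i.e. 11^(-1) ≡ -1 ≡ 11 (mod 12).
Check: 11 × 11 = 121 ≡ 1 (mod 12)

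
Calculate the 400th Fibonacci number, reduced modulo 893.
611

Matrix identity: Q^n = [[F_(n+1), F_n], [F_n, F_(n-1)]] with Q = [[1,1],[1,0]].
n = 400 = 110010000₂. Square-and-multiply, entries mod 893:
Q^1 = [[1,1],[1,0]]
Q^3 = (Q^1)²·Q = [[3,2],[2,1]]
Q^6 = (Q^3)² = [[13,8],[8,5]]
Q^12 = (Q^6)² = [[233,144],[144,89]]
Q^25 = (Q^12)²·Q = [[838,13],[13,825]]
Q^50 = (Q^25)² = [[515,187],[187,328]]
Q^100 = (Q^50)² = [[146,473],[473,566]]
Q^200 = (Q^100)² = [[363,115],[115,248]]
Q^400 = (Q^200)² = [[328,611],[611,610]]
F_400 mod 893 = Q^400[0][1] = 611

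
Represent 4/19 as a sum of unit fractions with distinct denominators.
1/5 + 1/95

Greedy algorithm:
4/19: ceiling(19/4) = 5, use 1/5
1/95: ceiling(95/1) = 95, use 1/95
Result: 4/19 = 1/5 + 1/95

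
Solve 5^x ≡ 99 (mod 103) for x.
37

Baby-step giant-step with step n = ⌈√103⌉ = 11.
Baby steps 5^j mod 103 (j:value) for j=0..10: 0:1, 1:5, 2:25, 3:22, 4:7, 5:35, 6:72, 7:51, 8:49, 9:39, 10:92.
Giant-step multiplier: 5^(-11) ≡ 5^(102-11) = 5^91 ≡ 88 (mod 103).
Giant steps γ_i = 99·88^i mod 103: γ_0=99, γ_1=60, γ_2=27, γ_3=7 (in table at j=4).
x = i·n + j = 3·11 + 4 = 37.
Check: 5^37 ≡ 99 (mod 103).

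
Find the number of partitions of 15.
176

p(n) counts ways to write n as a sum of positive integers (order ignored).
Euler's pentagonal recurrence: p(k) = p(k-1) + p(k-2) - p(k-5) - p(k-7) + p(k-12) + p(k-15) - ... (offsets j(3j∓1)/2, signs ++--, p(0)=1, p(<0)=0).
DP table for k = 0..14: p(0)=1, p(1)=1, p(2)=2, p(3)=3, p(4)=5, p(5)=7, p(6)=11, p(7)=15, p(8)=22, p(9)=30, p(10)=42, p(11)=56, p(12)=77, p(13)=101, p(14)=135.
Final step: p(15) = p(14) + p(13) - p(10) - p(8) + p(3) + p(0)
= 135 + 101 - 42 - 22 + 3 + 1
= 176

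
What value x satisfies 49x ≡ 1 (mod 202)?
33

gcd(49, 202) = 1, so the inverse exists.
Extended Euclidean algorithm on (202, 49):
202 = 4 × 49 + 6  ⟹  6 = (1)·202 + (-4)·49
49 = 8 × 6 + 1  ⟹  1 = (-8)·202 + (33)·49
So (33)·49 ≡ 1 (mod 202), i.e. 49^(-1) ≡ 33 (mod 202).
Check: 49 × 33 = 1617 ≡ 1 (mod 202)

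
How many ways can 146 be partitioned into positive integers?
27517052599

p(n) counts ways to write n as a sum of positive integers (order ignored).
Euler's pentagonal recurrence: p(k) = p(k-1) + p(k-2) - p(k-5) - p(k-7) + p(k-12) + p(k-15) - ... (offsets j(3j∓1)/2, signs ++--, p(0)=1, p(<0)=0).
DP table for k = 0..145: p(0)=1, p(1)=1, p(2)=2, p(3)=3, p(4)=5, p(5)=7, p(6)=11, p(7)=15, p(8)=22, p(9)=30, p(10)=42, p(11)=56, p(12)=77, p(13)=101, p(14)=135, p(15)=176, p(16)=231, p(17)=297, p(18)=385, p(19)=490, p(20)=627, p(21)=792, p(22)=1002, p(23)=1255, p(24)=1575, p(25)=1958, p(26)=2436, p(27)=3010, p(28)=3718, p(29)=4565, p(30)=5604, p(31)=6842, p(32)=8349, p(33)=10143, p(34)=12310, p(35)=14883, p(36)=17977, p(37)=21637, p(38)=26015, p(39)=31185, p(40)=37338, p(41)=44583, p(42)=53174, p(43)=63261, p(44)=75175, p(45)=89134, p(46)=105558, p(47)=124754, p(48)=147273, p(49)=173525, p(50)=204226, p(51)=239943, p(52)=281589, p(53)=329931, p(54)=386155, p(55)=451276, p(56)=526823, p(57)=614154, p(58)=715220, p(59)=831820, p(60)=966467, p(61)=1121505, p(62)=1300156, p(63)=1505499, p(64)=1741630, p(65)=2012558, p(66)=2323520, p(67)=2679689, p(68)=3087735, p(69)=3554345, p(70)=4087968, p(71)=4697205, p(72)=5392783, p(73)=6185689, p(74)=7089500, p(75)=8118264, p(76)=9289091, p(77)=10619863, p(78)=12132164, p(79)=13848650, p(80)=15796476, p(81)=18004327, p(82)=20506255, p(83)=23338469, p(84)=26543660, p(85)=30167357, p(86)=34262962, p(87)=38887673, p(88)=44108109, p(89)=49995925, p(90)=56634173, p(91)=64112359, p(92)=72533807, p(93)=82010177, p(94)=92669720, p(95)=104651419, p(96)=118114304, p(97)=133230930, p(98)=150198136, p(99)=169229875, p(100)=190569292, p(101)=214481126, p(102)=241265379, p(103)=271248950, p(104)=304801365, p(105)=342325709, p(106)=384276336, p(107)=431149389, p(108)=483502844, p(109)=541946240, p(110)=607163746, p(111)=679903203, p(112)=761002156, p(113)=851376628, p(114)=952050665, p(115)=1064144451, p(116)=1188908248, p(117)=1327710076, p(118)=1482074143, p(119)=1653668665, p(120)=1844349560, p(121)=2056148051, p(122)=2291320912, p(123)=2552338241, p(124)=2841940500, p(125)=3163127352, p(126)=3519222692, p(127)=3913864295, p(128)=4351078600, p(129)=4835271870, p(130)=5371315400, p(131)=5964539504, p(132)=6620830889, p(133)=7346629512, p(134)=8149040695, p(135)=9035836076, p(136)=10015581680, p(137)=11097645016, p(138)=12292341831, p(139)=13610949895, p(140)=15065878135, p(141)=16670689208, p(142)=18440293320, p(143)=20390982757, p(144)=22540654445, p(145)=24908858009.
Final step: p(146) = p(145) + p(144) - p(141) - p(139) + p(134) + p(131) - p(124) - p(120) + p(111) + p(106) - p(95) - p(89) + p(76) + p(69) - p(54) - p(46) + p(29) + p(20) - p(1)
= 24908858009 + 22540654445 - 16670689208 - 13610949895 + 8149040695 + 5964539504 - 2841940500 - 1844349560 + 679903203 + 384276336 - 104651419 - 49995925 + 9289091 + 3554345 - 386155 - 105558 + 4565 + 627 - 1
= 27517052599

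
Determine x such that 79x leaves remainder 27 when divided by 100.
x ≡ 13 (mod 100)

gcd(79, 100) = 1, which divides 27, so solutions exist.
Find 79^(-1) mod 100 by the extended Euclidean algorithm:
100 = 1 × 79 + 21  ⟹  21 = (1)·100 + (-1)·79
79 = 3 × 21 + 16  ⟹  16 = (-3)·100 + (4)·79
21 = 1 × 16 + 5  ⟹  5 = (4)·100 + (-5)·79
16 = 3 × 5 + 1  ⟹  1 = (-15)·100 + (19)·79
So (19)·79 ≡ 1 (mod 100), i.e. 79^(-1) ≡ 19 (mod 100).
x ≡ 19 × 27 = 513 ≡ 13 (mod 100).
Check: 79 × 13 = 1027 ≡ 27 (mod 100).
Unique solution: x ≡ 13 (mod 100)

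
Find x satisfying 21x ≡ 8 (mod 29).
x ≡ 28 (mod 29)

gcd(21, 29) = 1, which divides 8, so solutions exist.
Find 21^(-1) mod 29 by the extended Euclidean algorithm:
29 = 1 × 21 + 8  ⟹  8 = (1)·29 + (-1)·21
21 = 2 × 8 + 5  ⟹  5 = (-2)·29 + (3)·21
8 = 1 × 5 + 3  ⟹  3 = (3)·29 + (-4)·21
5 = 1 × 3 + 2  ⟹  2 = (-5)·29 + (7)·21
3 = 1 × 2 + 1  ⟹  1 = (8)·29 + (-11)·21
So (-11)·21 ≡ 1 (mod 29), i.e. 21^(-1) ≡ -11 ≡ 18 (mod 29).
x ≡ 18 × 8 = 144 ≡ 28 (mod 29).
Check: 21 × 28 = 588 ≡ 8 (mod 29).
Unique solution: x ≡ 28 (mod 29)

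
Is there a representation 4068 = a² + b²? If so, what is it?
42² + 48² (a=42, b=48)

Factorization: 4068 = 2^2 × 3^2 × 113
By Fermat: n is sum of two squares iff every prime p ≡ 3 (mod 4) appears to even power.
All primes ≡ 3 (mod 4) appear to even power.
Search a = 0, 1, 2, … for 4068 - a² a perfect square: first hit at a = 42: 4068 - 1764 = 2304 = 48².
4068 = 42² + 48² = 1764 + 2304 ✓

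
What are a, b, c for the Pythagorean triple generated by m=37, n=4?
(1353, 296, 1385)

Euclid's formula: a = m² - n², b = 2mn, c = m² + n²
m = 37, n = 4
a = 37² - 4² = 1369 - 16 = 1353
b = 2 × 37 × 4 = 296
c = 37² + 4² = 1369 + 16 = 1385
Verification: 1353² + 296² = 1830609 + 87616 = 1918225 = 1385² ✓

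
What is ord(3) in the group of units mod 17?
16

17 is prime, so ord(3) divides φ(17) = 16.
Divisors of 16: 1, 2, 4, 8, 16.
Repeated squaring: 3^1 ≡ 3, 3^2 ≡ 9, 3^4 ≡ 13, 3^8 ≡ 16, 3^16 ≡ 1 (mod 17).
Test 3^d mod 17 for each divisor d in increasing order:
3^1 ≡ 3
3^2 ≡ 9
3^4 ≡ 13
3^8 ≡ 16
3^16 ≡ 1  ← first divisor giving 1
The order is 16.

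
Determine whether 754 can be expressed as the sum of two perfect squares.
5² + 27² (a=5, b=27)

Factorization: 754 = 2 × 13 × 29
By Fermat: n is sum of two squares iff every prime p ≡ 3 (mod 4) appears to even power.
All primes ≡ 3 (mod 4) appear to even power.
Search a = 0, 1, 2, … for 754 - a² a perfect square: first hit at a = 5: 754 - 25 = 729 = 27².
754 = 5² + 27² = 25 + 729 ✓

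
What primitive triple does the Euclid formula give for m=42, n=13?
(1595, 1092, 1933)

Euclid's formula: a = m² - n², b = 2mn, c = m² + n²
m = 42, n = 13
a = 42² - 13² = 1764 - 169 = 1595
b = 2 × 42 × 13 = 1092
c = 42² + 13² = 1764 + 169 = 1933
Verification: 1595² + 1092² = 2544025 + 1192464 = 3736489 = 1933² ✓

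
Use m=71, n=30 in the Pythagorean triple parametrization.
(4141, 4260, 5941)

Euclid's formula: a = m² - n², b = 2mn, c = m² + n²
m = 71, n = 30
a = 71² - 30² = 5041 - 900 = 4141
b = 2 × 71 × 30 = 4260
c = 71² + 30² = 5041 + 900 = 5941
Verification: 4141² + 4260² = 17147881 + 18147600 = 35295481 = 5941² ✓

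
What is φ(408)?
128

408 = 2^3 × 3 × 17
φ(n) = n × ∏(1 - 1/p) for each prime p dividing n
φ(408) = 408 × (1 - 1/2) × (1 - 1/3) × (1 - 1/17) = 128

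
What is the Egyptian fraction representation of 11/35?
1/4 + 1/16 + 1/560

Greedy algorithm:
11/35: ceiling(35/11) = 4, use 1/4
9/140: ceiling(140/9) = 16, use 1/16
1/560: ceiling(560/1) = 560, use 1/560
Result: 11/35 = 1/4 + 1/16 + 1/560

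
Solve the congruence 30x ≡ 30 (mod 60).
x ≡ 1 (mod 2)

gcd(30, 60) = 30, which divides 30, so solutions exist.
Divide through by 30: x ≡ 1 (mod 2).
The coefficient of x is now 1, so x ≡ 1 (mod 2).
Check: 30 × 1 = 30 ≡ 30 (mod 60).
x ≡ 1 (mod 2), giving 30 solutions mod 60.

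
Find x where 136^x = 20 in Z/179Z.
24

Baby-step giant-step with step n = ⌈√179⌉ = 14.
Baby steps 136^j mod 179 (j:value) for j=0..13: 0:1, 1:136, 2:59, 3:148, 4:80, 5:140, 6:66, 7:26, 8:135, 9:102, 10:89, 11:111, 12:60, 13:105.
Giant-step multiplier: 136^(-14) ≡ 136^(178-14) = 136^164 ≡ 85 (mod 179).
Giant steps γ_i = 20·85^i mod 179: γ_0=20, γ_1=89 (in table at j=10).
x = i·n + j = 1·14 + 10 = 24.
Check: 136^24 ≡ 20 (mod 179).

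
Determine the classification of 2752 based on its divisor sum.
abundant

Proper divisors of 2752: sum = 1 + 2 + 4 + 8 + 16 + 32 + 43 + 64 + 86 + 172 + 344 + 688 + 1376 = 2836
Since 2836 > 2752, 2752 is abundant.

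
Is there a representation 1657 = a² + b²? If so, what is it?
19² + 36² (a=19, b=36)

Factorization: 1657 = 1657
By Fermat: n is sum of two squares iff every prime p ≡ 3 (mod 4) appears to even power.
All primes ≡ 3 (mod 4) appear to even power.
Search a = 0, 1, 2, … for 1657 - a² a perfect square: first hit at a = 19: 1657 - 361 = 1296 = 36².
1657 = 19² + 36² = 361 + 1296 ✓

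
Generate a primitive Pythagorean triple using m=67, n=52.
(1785, 6968, 7193)

Euclid's formula: a = m² - n², b = 2mn, c = m² + n²
m = 67, n = 52
a = 67² - 52² = 4489 - 2704 = 1785
b = 2 × 67 × 52 = 6968
c = 67² + 52² = 4489 + 2704 = 7193
Verification: 1785² + 6968² = 3186225 + 48553024 = 51739249 = 7193² ✓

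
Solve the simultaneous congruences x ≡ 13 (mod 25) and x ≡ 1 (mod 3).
13

Using Chinese Remainder Theorem:
M = 25 × 3 = 75
M1 = 3, M2 = 25
y1 = 3^(-1) mod 25 = 17
y2 = 25^(-1) mod 3 = 1
x = (13×3×17 + 1×25×1) mod 75 = 13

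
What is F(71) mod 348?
1

Matrix identity: Q^n = [[F_(n+1), F_n], [F_n, F_(n-1)]] with Q = [[1,1],[1,0]].
n = 71 = 1000111₂. Square-and-multiply, entries mod 348:
Q^1 = [[1,1],[1,0]]
Q^2 = (Q^1)² = [[2,1],[1,1]]
Q^4 = (Q^2)² = [[5,3],[3,2]]
Q^8 = (Q^4)² = [[34,21],[21,13]]
Q^17 = (Q^8)²·Q = [[148,205],[205,291]]
Q^35 = (Q^17)²·Q = [[108,245],[245,211]]
Q^71 = (Q^35)²·Q = [[204,1],[1,203]]
F_71 mod 348 = Q^71[0][1] = 1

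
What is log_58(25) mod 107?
96

Baby-step giant-step with step n = ⌈√107⌉ = 11.
Baby steps 58^j mod 107 (j:value) for j=0..10: 0:1, 1:58, 2:47, 3:51, 4:69, 5:43, 6:33, 7:95, 8:53, 9:78, 10:30.
Giant-step multiplier: 58^(-11) ≡ 58^(106-11) = 58^95 ≡ 65 (mod 107).
Giant steps γ_i = 25·65^i mod 107: γ_0=25, γ_1=20, γ_2=16, γ_3=77, γ_4=83, γ_5=45, γ_6=36, γ_7=93, γ_8=53 (in table at j=8).
x = i·n + j = 8·11 + 8 = 96.
Check: 58^96 ≡ 25 (mod 107).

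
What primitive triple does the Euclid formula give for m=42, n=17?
(1475, 1428, 2053)

Euclid's formula: a = m² - n², b = 2mn, c = m² + n²
m = 42, n = 17
a = 42² - 17² = 1764 - 289 = 1475
b = 2 × 42 × 17 = 1428
c = 42² + 17² = 1764 + 289 = 2053
Verification: 1475² + 1428² = 2175625 + 2039184 = 4214809 = 2053² ✓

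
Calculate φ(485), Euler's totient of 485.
384

485 = 5 × 97
φ(n) = n × ∏(1 - 1/p) for each prime p dividing n
φ(485) = 485 × (1 - 1/5) × (1 - 1/97) = 384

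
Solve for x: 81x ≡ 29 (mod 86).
x ≡ 63 (mod 86)

gcd(81, 86) = 1, which divides 29, so solutions exist.
Find 81^(-1) mod 86 by the extended Euclidean algorithm:
86 = 1 × 81 + 5  ⟹  5 = (1)·86 + (-1)·81
81 = 16 × 5 + 1  ⟹  1 = (-16)·86 + (17)·81
So (17)·81 ≡ 1 (mod 86), i.e. 81^(-1) ≡ 17 (mod 86).
x ≡ 17 × 29 = 493 ≡ 63 (mod 86).
Check: 81 × 63 = 5103 ≡ 29 (mod 86).
Unique solution: x ≡ 63 (mod 86)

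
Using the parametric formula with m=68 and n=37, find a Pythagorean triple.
(3255, 5032, 5993)

Euclid's formula: a = m² - n², b = 2mn, c = m² + n²
m = 68, n = 37
a = 68² - 37² = 4624 - 1369 = 3255
b = 2 × 68 × 37 = 5032
c = 68² + 37² = 4624 + 1369 = 5993
Verification: 3255² + 5032² = 10595025 + 25321024 = 35916049 = 5993² ✓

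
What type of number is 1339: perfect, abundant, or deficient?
deficient

Proper divisors of 1339: sum = 1 + 13 + 103 = 117
Since 117 < 1339, 1339 is deficient.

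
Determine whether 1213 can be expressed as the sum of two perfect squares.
22² + 27² (a=22, b=27)

Factorization: 1213 = 1213
By Fermat: n is sum of two squares iff every prime p ≡ 3 (mod 4) appears to even power.
All primes ≡ 3 (mod 4) appear to even power.
Search a = 0, 1, 2, … for 1213 - a² a perfect square: first hit at a = 22: 1213 - 484 = 729 = 27².
1213 = 22² + 27² = 484 + 729 ✓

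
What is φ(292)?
144

292 = 2^2 × 73
φ(n) = n × ∏(1 - 1/p) for each prime p dividing n
φ(292) = 292 × (1 - 1/2) × (1 - 1/73) = 144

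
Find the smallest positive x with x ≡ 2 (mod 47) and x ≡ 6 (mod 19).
519

Using Chinese Remainder Theorem:
M = 47 × 19 = 893
M1 = 19, M2 = 47
y1 = 19^(-1) mod 47 = 5
y2 = 47^(-1) mod 19 = 17
x = (2×19×5 + 6×47×17) mod 893 = 519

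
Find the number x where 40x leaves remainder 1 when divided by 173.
13

gcd(40, 173) = 1, so the inverse exists.
Extended Euclidean algorithm on (173, 40):
173 = 4 × 40 + 13  ⟹  13 = (1)·173 + (-4)·40
40 = 3 × 13 + 1  ⟹  1 = (-3)·173 + (13)·40
So (13)·40 ≡ 1 (mod 173), i.e. 40^(-1) ≡ 13 (mod 173).
Check: 40 × 13 = 520 ≡ 1 (mod 173)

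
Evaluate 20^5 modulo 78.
50

Repeated squaring. Binary of 5 = 101.
20^1 ≡ 20 (mod 78); 20^2 ≡ 10 (mod 78); 20^4 ≡ 22 (mod 78)
20^5 = 20^1 × 20^4 ≡ 50 (mod 78)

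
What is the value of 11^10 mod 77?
11

Repeated squaring. Binary of 10 = 1010.
11^1 ≡ 11 (mod 77); 11^2 ≡ 44 (mod 77); 11^4 ≡ 11 (mod 77); 11^8 ≡ 44 (mod 77)
11^10 = 11^2 × 11^8 ≡ 11 (mod 77)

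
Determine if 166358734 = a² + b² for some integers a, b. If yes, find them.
Not possible

Factorization: 166358734 = 2 × 37 × 131^3
By Fermat: n is sum of two squares iff every prime p ≡ 3 (mod 4) appears to even power.
Prime(s) ≡ 3 (mod 4) with odd exponent: [(131, 3)]
Therefore 166358734 cannot be expressed as a² + b².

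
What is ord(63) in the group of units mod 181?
180

181 is prime, so ord(63) divides φ(181) = 180.
Divisors of 180: 1, 2, 3, 4, 5, 6, 9, 10, 12, 15, 18, 20, 30, 36, 45, 60, 90, 180.
Repeated squaring: 63^1 ≡ 63, 63^2 ≡ 168, 63^4 ≡ 169, 63^8 ≡ 144, 63^16 ≡ 102, 63^32 ≡ 87, 63^64 ≡ 148, 63^128 ≡ 3 (mod 181).
Test 63^d mod 181 for each divisor d in increasing order:
63^1 ≡ 63
63^2 ≡ 168
63^3 = 63^2·63^1 ≡ 86
63^4 ≡ 169
63^5 = 63^4·63^1 ≡ 149
63^6 = 63^4·63^2 ≡ 156
63^9 = 63^8·63^1 ≡ 22
63^10 = 63^8·63^2 ≡ 119
63^12 = 63^8·63^4 ≡ 82
63^15 = 63^8·63^4·63^2·63^1 ≡ 174
63^18 = 63^16·63^2 ≡ 122
63^20 = 63^16·63^4 ≡ 43
63^30 = 63^16·63^8·63^4·63^2 ≡ 49
63^36 = 63^32·63^4 ≡ 42
63^45 = 63^32·63^8·63^4·63^1 ≡ 19
63^60 = 63^32·63^16·63^8·63^4 ≡ 48
63^90 = 63^64·63^16·63^8·63^2 ≡ 180
63^180 = 63^128·63^32·63^16·63^4 ≡ 1  ← first divisor giving 1
The order is 180.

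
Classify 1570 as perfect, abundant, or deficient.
deficient

Proper divisors of 1570: sum = 1 + 2 + 5 + 10 + 157 + 314 + 785 = 1274
Since 1274 < 1570, 1570 is deficient.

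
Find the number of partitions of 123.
2552338241

p(n) counts ways to write n as a sum of positive integers (order ignored).
Euler's pentagonal recurrence: p(k) = p(k-1) + p(k-2) - p(k-5) - p(k-7) + p(k-12) + p(k-15) - ... (offsets j(3j∓1)/2, signs ++--, p(0)=1, p(<0)=0).
DP table for k = 0..122: p(0)=1, p(1)=1, p(2)=2, p(3)=3, p(4)=5, p(5)=7, p(6)=11, p(7)=15, p(8)=22, p(9)=30, p(10)=42, p(11)=56, p(12)=77, p(13)=101, p(14)=135, p(15)=176, p(16)=231, p(17)=297, p(18)=385, p(19)=490, p(20)=627, p(21)=792, p(22)=1002, p(23)=1255, p(24)=1575, p(25)=1958, p(26)=2436, p(27)=3010, p(28)=3718, p(29)=4565, p(30)=5604, p(31)=6842, p(32)=8349, p(33)=10143, p(34)=12310, p(35)=14883, p(36)=17977, p(37)=21637, p(38)=26015, p(39)=31185, p(40)=37338, p(41)=44583, p(42)=53174, p(43)=63261, p(44)=75175, p(45)=89134, p(46)=105558, p(47)=124754, p(48)=147273, p(49)=173525, p(50)=204226, p(51)=239943, p(52)=281589, p(53)=329931, p(54)=386155, p(55)=451276, p(56)=526823, p(57)=614154, p(58)=715220, p(59)=831820, p(60)=966467, p(61)=1121505, p(62)=1300156, p(63)=1505499, p(64)=1741630, p(65)=2012558, p(66)=2323520, p(67)=2679689, p(68)=3087735, p(69)=3554345, p(70)=4087968, p(71)=4697205, p(72)=5392783, p(73)=6185689, p(74)=7089500, p(75)=8118264, p(76)=9289091, p(77)=10619863, p(78)=12132164, p(79)=13848650, p(80)=15796476, p(81)=18004327, p(82)=20506255, p(83)=23338469, p(84)=26543660, p(85)=30167357, p(86)=34262962, p(87)=38887673, p(88)=44108109, p(89)=49995925, p(90)=56634173, p(91)=64112359, p(92)=72533807, p(93)=82010177, p(94)=92669720, p(95)=104651419, p(96)=118114304, p(97)=133230930, p(98)=150198136, p(99)=169229875, p(100)=190569292, p(101)=214481126, p(102)=241265379, p(103)=271248950, p(104)=304801365, p(105)=342325709, p(106)=384276336, p(107)=431149389, p(108)=483502844, p(109)=541946240, p(110)=607163746, p(111)=679903203, p(112)=761002156, p(113)=851376628, p(114)=952050665, p(115)=1064144451, p(116)=1188908248, p(117)=1327710076, p(118)=1482074143, p(119)=1653668665, p(120)=1844349560, p(121)=2056148051, p(122)=2291320912.
Final step: p(123) = p(122) + p(121) - p(118) - p(116) + p(111) + p(108) - p(101) - p(97) + p(88) + p(83) - p(72) - p(66) + p(53) + p(46) - p(31) - p(23) + p(6)
= 2291320912 + 2056148051 - 1482074143 - 1188908248 + 679903203 + 483502844 - 214481126 - 133230930 + 44108109 + 23338469 - 5392783 - 2323520 + 329931 + 105558 - 6842 - 1255 + 11
= 2552338241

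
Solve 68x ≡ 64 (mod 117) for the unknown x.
x ≡ 56 (mod 117)

gcd(68, 117) = 1, which divides 64, so solutions exist.
Find 68^(-1) mod 117 by the extended Euclidean algorithm:
117 = 1 × 68 + 49  ⟹  49 = (1)·117 + (-1)·68
68 = 1 × 49 + 19  ⟹  19 = (-1)·117 + (2)·68
49 = 2 × 19 + 11  ⟹  11 = (3)·117 + (-5)·68
19 = 1 × 11 + 8  ⟹  8 = (-4)·117 + (7)·68
11 = 1 × 8 + 3  ⟹  3 = (7)·117 + (-12)·68
8 = 2 × 3 + 2  ⟹  2 = (-18)·117 + (31)·68
3 = 1 × 2 + 1  ⟹  1 = (25)·117 + (-43)·68
So (-43)·68 ≡ 1 (mod 117), i.e. 68^(-1) ≡ -43 ≡ 74 (mod 117).
x ≡ 74 × 64 = 4736 ≡ 56 (mod 117).
Check: 68 × 56 = 3808 ≡ 64 (mod 117).
Unique solution: x ≡ 56 (mod 117)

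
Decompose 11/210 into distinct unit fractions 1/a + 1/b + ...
1/20 + 1/420

Greedy algorithm:
11/210: ceiling(210/11) = 20, use 1/20
1/420: ceiling(420/1) = 420, use 1/420
Result: 11/210 = 1/20 + 1/420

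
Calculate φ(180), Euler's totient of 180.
48

180 = 2^2 × 3^2 × 5
φ(n) = n × ∏(1 - 1/p) for each prime p dividing n
φ(180) = 180 × (1 - 1/2) × (1 - 1/3) × (1 - 1/5) = 48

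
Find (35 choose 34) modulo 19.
16

Using Lucas' theorem:
Write n=35 and k=34 in base 19:
n in base 19: [1, 16]
k in base 19: [1, 15]
C(35,34) mod 19 = ∏ C(n_i, k_i) mod 19
Digit binomials (mod 19): C(1,1) = 1; C(16,15) = 16
Product: 1 × 16 = 16 ≡ 16 (mod 19)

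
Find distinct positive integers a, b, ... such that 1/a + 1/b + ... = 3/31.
1/11 + 1/171 + 1/58311

Greedy algorithm:
3/31: ceiling(31/3) = 11, use 1/11
2/341: ceiling(341/2) = 171, use 1/171
1/58311: ceiling(58311/1) = 58311, use 1/58311
Result: 3/31 = 1/11 + 1/171 + 1/58311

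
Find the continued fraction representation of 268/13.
[20; 1, 1, 1, 1, 2]

Euclidean algorithm steps:
268 = 20 × 13 + 8
13 = 1 × 8 + 5
8 = 1 × 5 + 3
5 = 1 × 3 + 2
3 = 1 × 2 + 1
2 = 2 × 1 + 0
Continued fraction: [20; 1, 1, 1, 1, 2]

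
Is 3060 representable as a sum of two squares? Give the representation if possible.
12² + 54² (a=12, b=54)

Factorization: 3060 = 2^2 × 3^2 × 5 × 17
By Fermat: n is sum of two squares iff every prime p ≡ 3 (mod 4) appears to even power.
All primes ≡ 3 (mod 4) appear to even power.
Search a = 0, 1, 2, … for 3060 - a² a perfect square: first hit at a = 12: 3060 - 144 = 2916 = 54².
3060 = 12² + 54² = 144 + 2916 ✓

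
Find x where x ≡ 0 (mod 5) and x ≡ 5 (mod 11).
5

Using Chinese Remainder Theorem:
M = 5 × 11 = 55
M1 = 11, M2 = 5
y1 = 11^(-1) mod 5 = 1
y2 = 5^(-1) mod 11 = 9
x = (0×11×1 + 5×5×9) mod 55 = 5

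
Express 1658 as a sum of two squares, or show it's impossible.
17² + 37² (a=17, b=37)

Factorization: 1658 = 2 × 829
By Fermat: n is sum of two squares iff every prime p ≡ 3 (mod 4) appears to even power.
All primes ≡ 3 (mod 4) appear to even power.
Search a = 0, 1, 2, … for 1658 - a² a perfect square: first hit at a = 17: 1658 - 289 = 1369 = 37².
1658 = 17² + 37² = 289 + 1369 ✓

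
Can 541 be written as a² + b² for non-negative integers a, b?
10² + 21² (a=10, b=21)

Factorization: 541 = 541
By Fermat: n is sum of two squares iff every prime p ≡ 3 (mod 4) appears to even power.
All primes ≡ 3 (mod 4) appear to even power.
Search a = 0, 1, 2, … for 541 - a² a perfect square: first hit at a = 10: 541 - 100 = 441 = 21².
541 = 10² + 21² = 100 + 441 ✓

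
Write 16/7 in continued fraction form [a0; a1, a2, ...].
[2; 3, 2]

Euclidean algorithm steps:
16 = 2 × 7 + 2
7 = 3 × 2 + 1
2 = 2 × 1 + 0
Continued fraction: [2; 3, 2]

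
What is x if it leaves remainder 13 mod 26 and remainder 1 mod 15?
91

Using Chinese Remainder Theorem:
M = 26 × 15 = 390
M1 = 15, M2 = 26
y1 = 15^(-1) mod 26 = 7
y2 = 26^(-1) mod 15 = 11
x = (13×15×7 + 1×26×11) mod 390 = 91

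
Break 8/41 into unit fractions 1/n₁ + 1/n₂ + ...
1/6 + 1/36 + 1/1476

Greedy algorithm:
8/41: ceiling(41/8) = 6, use 1/6
7/246: ceiling(246/7) = 36, use 1/36
1/1476: ceiling(1476/1) = 1476, use 1/1476
Result: 8/41 = 1/6 + 1/36 + 1/1476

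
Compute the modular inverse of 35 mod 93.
8

gcd(35, 93) = 1, so the inverse exists.
Extended Euclidean algorithm on (93, 35):
93 = 2 × 35 + 23  ⟹  23 = (1)·93 + (-2)·35
35 = 1 × 23 + 12  ⟹  12 = (-1)·93 + (3)·35
23 = 1 × 12 + 11  ⟹  11 = (2)·93 + (-5)·35
12 = 1 × 11 + 1  ⟹  1 = (-3)·93 + (8)·35
So (8)·35 ≡ 1 (mod 93), i.e. 35^(-1) ≡ 8 (mod 93).
Check: 35 × 8 = 280 ≡ 1 (mod 93)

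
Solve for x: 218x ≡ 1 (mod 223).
89

gcd(218, 223) = 1, so the inverse exists.
Extended Euclidean algorithm on (223, 218):
223 = 1 × 218 + 5  ⟹  5 = (1)·223 + (-1)·218
218 = 43 × 5 + 3  ⟹  3 = (-43)·223 + (44)·218
5 = 1 × 3 + 2  ⟹  2 = (44)·223 + (-45)·218
3 = 1 × 2 + 1  ⟹  1 = (-87)·223 + (89)·218
So (89)·218 ≡ 1 (mod 223), i.e. 218^(-1) ≡ 89 (mod 223).
Check: 218 × 89 = 19402 ≡ 1 (mod 223)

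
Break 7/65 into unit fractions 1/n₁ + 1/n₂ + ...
1/10 + 1/130

Greedy algorithm:
7/65: ceiling(65/7) = 10, use 1/10
1/130: ceiling(130/1) = 130, use 1/130
Result: 7/65 = 1/10 + 1/130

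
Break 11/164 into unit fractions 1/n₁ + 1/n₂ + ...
1/15 + 1/2460

Greedy algorithm:
11/164: ceiling(164/11) = 15, use 1/15
1/2460: ceiling(2460/1) = 2460, use 1/2460
Result: 11/164 = 1/15 + 1/2460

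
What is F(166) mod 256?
79

Matrix identity: Q^n = [[F_(n+1), F_n], [F_n, F_(n-1)]] with Q = [[1,1],[1,0]].
n = 166 = 10100110₂. Square-and-multiply, entries mod 256:
Q^1 = [[1,1],[1,0]]
Q^2 = (Q^1)² = [[2,1],[1,1]]
Q^5 = (Q^2)²·Q = [[8,5],[5,3]]
Q^10 = (Q^5)² = [[89,55],[55,34]]
Q^20 = (Q^10)² = [[194,109],[109,85]]
Q^41 = (Q^20)²·Q = [[56,109],[109,203]]
Q^83 = (Q^41)²·Q = [[240,169],[169,71]]
Q^166 = (Q^83)² = [[145,79],[79,66]]
F_166 mod 256 = Q^166[0][1] = 79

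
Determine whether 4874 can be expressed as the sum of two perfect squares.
43² + 55² (a=43, b=55)

Factorization: 4874 = 2 × 2437
By Fermat: n is sum of two squares iff every prime p ≡ 3 (mod 4) appears to even power.
All primes ≡ 3 (mod 4) appear to even power.
Search a = 0, 1, 2, … for 4874 - a² a perfect square: first hit at a = 43: 4874 - 1849 = 3025 = 55².
4874 = 43² + 55² = 1849 + 3025 ✓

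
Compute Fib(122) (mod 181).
155

Matrix identity: Q^n = [[F_(n+1), F_n], [F_n, F_(n-1)]] with Q = [[1,1],[1,0]].
n = 122 = 1111010₂. Square-and-multiply, entries mod 181:
Q^1 = [[1,1],[1,0]]
Q^3 = (Q^1)²·Q = [[3,2],[2,1]]
Q^7 = (Q^3)²·Q = [[21,13],[13,8]]
Q^15 = (Q^7)²·Q = [[82,67],[67,15]]
Q^30 = (Q^15)² = [[172,164],[164,8]]
Q^61 = (Q^30)²·Q = [[25,8],[8,17]]
Q^122 = (Q^61)² = [[146,155],[155,172]]
F_122 mod 181 = Q^122[0][1] = 155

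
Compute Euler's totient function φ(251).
250

251 = 251
φ(n) = n × ∏(1 - 1/p) for each prime p dividing n
φ(251) = 251 × (1 - 1/251) = 250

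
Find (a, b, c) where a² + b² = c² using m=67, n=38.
(3045, 5092, 5933)

Euclid's formula: a = m² - n², b = 2mn, c = m² + n²
m = 67, n = 38
a = 67² - 38² = 4489 - 1444 = 3045
b = 2 × 67 × 38 = 5092
c = 67² + 38² = 4489 + 1444 = 5933
Verification: 3045² + 5092² = 9272025 + 25928464 = 35200489 = 5933² ✓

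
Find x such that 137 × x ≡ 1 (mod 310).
43

gcd(137, 310) = 1, so the inverse exists.
Extended Euclidean algorithm on (310, 137):
310 = 2 × 137 + 36  ⟹  36 = (1)·310 + (-2)·137
137 = 3 × 36 + 29  ⟹  29 = (-3)·310 + (7)·137
36 = 1 × 29 + 7  ⟹  7 = (4)·310 + (-9)·137
29 = 4 × 7 + 1  ⟹  1 = (-19)·310 + (43)·137
So (43)·137 ≡ 1 (mod 310), i.e. 137^(-1) ≡ 43 (mod 310).
Check: 137 × 43 = 5891 ≡ 1 (mod 310)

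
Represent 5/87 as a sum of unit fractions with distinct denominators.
1/18 + 1/522

Greedy algorithm:
5/87: ceiling(87/5) = 18, use 1/18
1/522: ceiling(522/1) = 522, use 1/522
Result: 5/87 = 1/18 + 1/522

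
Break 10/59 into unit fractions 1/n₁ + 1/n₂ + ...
1/6 + 1/354

Greedy algorithm:
10/59: ceiling(59/10) = 6, use 1/6
1/354: ceiling(354/1) = 354, use 1/354
Result: 10/59 = 1/6 + 1/354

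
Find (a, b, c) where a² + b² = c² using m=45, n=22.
(1541, 1980, 2509)

Euclid's formula: a = m² - n², b = 2mn, c = m² + n²
m = 45, n = 22
a = 45² - 22² = 2025 - 484 = 1541
b = 2 × 45 × 22 = 1980
c = 45² + 22² = 2025 + 484 = 2509
Verification: 1541² + 1980² = 2374681 + 3920400 = 6295081 = 2509² ✓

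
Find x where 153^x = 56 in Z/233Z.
150

Baby-step giant-step with step n = ⌈√233⌉ = 16.
Baby steps 153^j mod 233 (j:value) for j=0..15: 0:1, 1:153, 2:109, 3:134, 4:231, 5:160, 6:15, 7:198, 8:4, 9:146, 10:203, 11:70, 12:225, 13:174, 14:60, 15:93.
Giant-step multiplier: 153^(-16) ≡ 153^(232-16) = 153^216 ≡ 102 (mod 233).
Giant steps γ_i = 56·102^i mod 233: γ_0=56, γ_1=120, γ_2=124, γ_3=66, γ_4=208, γ_5=13, γ_6=161, γ_7=112, γ_8=7, γ_9=15 (in table at j=6).
x = i·n + j = 9·16 + 6 = 150.
Check: 153^150 ≡ 56 (mod 233).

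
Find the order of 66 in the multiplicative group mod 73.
24

73 is prime, so ord(66) divides φ(73) = 72.
Divisors of 72: 1, 2, 3, 4, 6, 8, 9, 12, 18, 24, 36, 72.
Repeated squaring: 66^1 ≡ 66, 66^2 ≡ 49, 66^4 ≡ 65, 66^8 ≡ 64, 66^16 ≡ 8, 66^32 ≡ 64, 66^64 ≡ 8 (mod 73).
Test 66^d mod 73 for each divisor d in increasing order:
66^1 ≡ 66
66^2 ≡ 49
66^3 = 66^2·66^1 ≡ 22
66^4 ≡ 65
66^6 = 66^4·66^2 ≡ 46
66^8 ≡ 64
66^9 = 66^8·66^1 ≡ 63
66^12 = 66^8·66^4 ≡ 72
66^18 = 66^16·66^2 ≡ 27
66^24 = 66^16·66^8 ≡ 1  ← first divisor giving 1
The order is 24.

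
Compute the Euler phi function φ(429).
240

429 = 3 × 11 × 13
φ(n) = n × ∏(1 - 1/p) for each prime p dividing n
φ(429) = 429 × (1 - 1/3) × (1 - 1/11) × (1 - 1/13) = 240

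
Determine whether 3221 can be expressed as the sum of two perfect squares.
14² + 55² (a=14, b=55)

Factorization: 3221 = 3221
By Fermat: n is sum of two squares iff every prime p ≡ 3 (mod 4) appears to even power.
All primes ≡ 3 (mod 4) appear to even power.
Search a = 0, 1, 2, … for 3221 - a² a perfect square: first hit at a = 14: 3221 - 196 = 3025 = 55².
3221 = 14² + 55² = 196 + 3025 ✓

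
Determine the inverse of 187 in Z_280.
3

gcd(187, 280) = 1, so the inverse exists.
Extended Euclidean algorithm on (280, 187):
280 = 1 × 187 + 93  ⟹  93 = (1)·280 + (-1)·187
187 = 2 × 93 + 1  ⟹  1 = (-2)·280 + (3)·187
So (3)·187 ≡ 1 (mod 280), i.e. 187^(-1) ≡ 3 (mod 280).
Check: 187 × 3 = 561 ≡ 1 (mod 280)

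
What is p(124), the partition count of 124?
2841940500

p(n) counts ways to write n as a sum of positive integers (order ignored).
Euler's pentagonal recurrence: p(k) = p(k-1) + p(k-2) - p(k-5) - p(k-7) + p(k-12) + p(k-15) - ... (offsets j(3j∓1)/2, signs ++--, p(0)=1, p(<0)=0).
DP table for k = 0..123: p(0)=1, p(1)=1, p(2)=2, p(3)=3, p(4)=5, p(5)=7, p(6)=11, p(7)=15, p(8)=22, p(9)=30, p(10)=42, p(11)=56, p(12)=77, p(13)=101, p(14)=135, p(15)=176, p(16)=231, p(17)=297, p(18)=385, p(19)=490, p(20)=627, p(21)=792, p(22)=1002, p(23)=1255, p(24)=1575, p(25)=1958, p(26)=2436, p(27)=3010, p(28)=3718, p(29)=4565, p(30)=5604, p(31)=6842, p(32)=8349, p(33)=10143, p(34)=12310, p(35)=14883, p(36)=17977, p(37)=21637, p(38)=26015, p(39)=31185, p(40)=37338, p(41)=44583, p(42)=53174, p(43)=63261, p(44)=75175, p(45)=89134, p(46)=105558, p(47)=124754, p(48)=147273, p(49)=173525, p(50)=204226, p(51)=239943, p(52)=281589, p(53)=329931, p(54)=386155, p(55)=451276, p(56)=526823, p(57)=614154, p(58)=715220, p(59)=831820, p(60)=966467, p(61)=1121505, p(62)=1300156, p(63)=1505499, p(64)=1741630, p(65)=2012558, p(66)=2323520, p(67)=2679689, p(68)=3087735, p(69)=3554345, p(70)=4087968, p(71)=4697205, p(72)=5392783, p(73)=6185689, p(74)=7089500, p(75)=8118264, p(76)=9289091, p(77)=10619863, p(78)=12132164, p(79)=13848650, p(80)=15796476, p(81)=18004327, p(82)=20506255, p(83)=23338469, p(84)=26543660, p(85)=30167357, p(86)=34262962, p(87)=38887673, p(88)=44108109, p(89)=49995925, p(90)=56634173, p(91)=64112359, p(92)=72533807, p(93)=82010177, p(94)=92669720, p(95)=104651419, p(96)=118114304, p(97)=133230930, p(98)=150198136, p(99)=169229875, p(100)=190569292, p(101)=214481126, p(102)=241265379, p(103)=271248950, p(104)=304801365, p(105)=342325709, p(106)=384276336, p(107)=431149389, p(108)=483502844, p(109)=541946240, p(110)=607163746, p(111)=679903203, p(112)=761002156, p(113)=851376628, p(114)=952050665, p(115)=1064144451, p(116)=1188908248, p(117)=1327710076, p(118)=1482074143, p(119)=1653668665, p(120)=1844349560, p(121)=2056148051, p(122)=2291320912, p(123)=2552338241.
Final step: p(124) = p(123) + p(122) - p(119) - p(117) + p(112) + p(109) - p(102) - p(98) + p(89) + p(84) - p(73) - p(67) + p(54) + p(47) - p(32) - p(24) + p(7)
= 2552338241 + 2291320912 - 1653668665 - 1327710076 + 761002156 + 541946240 - 241265379 - 150198136 + 49995925 + 26543660 - 6185689 - 2679689 + 386155 + 124754 - 8349 - 1575 + 15
= 2841940500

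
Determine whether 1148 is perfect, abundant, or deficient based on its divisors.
abundant

Proper divisors of 1148: sum = 1 + 2 + 4 + 7 + 14 + 28 + 41 + 82 + 164 + 287 + 574 = 1204
Since 1204 > 1148, 1148 is abundant.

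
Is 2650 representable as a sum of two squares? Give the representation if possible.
7² + 51² (a=7, b=51)

Factorization: 2650 = 2 × 5^2 × 53
By Fermat: n is sum of two squares iff every prime p ≡ 3 (mod 4) appears to even power.
All primes ≡ 3 (mod 4) appear to even power.
Search a = 0, 1, 2, … for 2650 - a² a perfect square: first hit at a = 7: 2650 - 49 = 2601 = 51².
2650 = 7² + 51² = 49 + 2601 ✓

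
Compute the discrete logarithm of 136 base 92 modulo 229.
105

Baby-step giant-step with step n = ⌈√229⌉ = 16.
Baby steps 92^j mod 229 (j:value) for j=0..15: 0:1, 1:92, 2:220, 3:88, 4:81, 5:124, 6:187, 7:29, 8:149, 9:197, 10:33, 11:59, 12:161, 13:156, 14:154, 15:199.
Giant-step multiplier: 92^(-16) ≡ 92^(228-16) = 92^212 ≡ 19 (mod 229).
Giant steps γ_i = 136·19^i mod 229: γ_0=136, γ_1=65, γ_2=90, γ_3=107, γ_4=201, γ_5=155, γ_6=197 (in table at j=9).
x = i·n + j = 6·16 + 9 = 105.
Check: 92^105 ≡ 136 (mod 229).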